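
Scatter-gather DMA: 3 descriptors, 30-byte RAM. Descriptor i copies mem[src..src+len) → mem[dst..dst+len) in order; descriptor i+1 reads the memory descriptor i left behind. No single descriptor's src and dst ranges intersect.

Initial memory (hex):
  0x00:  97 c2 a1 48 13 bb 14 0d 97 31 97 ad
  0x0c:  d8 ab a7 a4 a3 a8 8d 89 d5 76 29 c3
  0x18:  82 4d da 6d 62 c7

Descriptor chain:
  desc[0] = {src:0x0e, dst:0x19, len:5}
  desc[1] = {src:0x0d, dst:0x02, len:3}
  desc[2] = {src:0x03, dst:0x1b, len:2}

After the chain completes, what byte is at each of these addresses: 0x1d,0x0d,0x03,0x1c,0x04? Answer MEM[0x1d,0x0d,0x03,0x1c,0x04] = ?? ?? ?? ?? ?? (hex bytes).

[0] 0x0e->0x19 len=5 : a7 a4 a3 a8 8d
[1] 0x0d->0x02 len=3 : ab a7 a4
[2] 0x03->0x1b len=2 : a7 a4
query mem[0x1d]=0x8d, mem[0x0d]=0xab, mem[0x03]=0xa7, mem[0x1c]=0xa4, mem[0x04]=0xa4

MEM[0x1d,0x0d,0x03,0x1c,0x04] = 8d ab a7 a4 a4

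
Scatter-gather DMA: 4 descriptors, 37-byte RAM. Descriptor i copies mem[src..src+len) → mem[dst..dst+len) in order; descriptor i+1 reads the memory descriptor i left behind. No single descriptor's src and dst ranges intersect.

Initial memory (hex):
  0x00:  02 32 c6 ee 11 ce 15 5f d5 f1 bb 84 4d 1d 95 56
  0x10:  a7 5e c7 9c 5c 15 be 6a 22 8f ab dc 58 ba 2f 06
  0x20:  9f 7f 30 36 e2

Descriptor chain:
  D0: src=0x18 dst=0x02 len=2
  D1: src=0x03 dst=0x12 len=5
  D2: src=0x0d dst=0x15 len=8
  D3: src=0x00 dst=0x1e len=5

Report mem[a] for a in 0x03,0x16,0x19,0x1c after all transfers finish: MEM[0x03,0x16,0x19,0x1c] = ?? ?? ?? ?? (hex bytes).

MEM[0x03,0x16,0x19,0x1c] = 8f 95 5e ce

D0: mem[0x02..0x03] <- [22 8f]
D1: mem[0x12..0x16] <- [8f 11 ce 15 5f]
D2: mem[0x15..0x1c] <- [1d 95 56 a7 5e 8f 11 ce]
D3: mem[0x1e..0x22] <- [02 32 22 8f 11]
query mem[0x03]=0x8f, mem[0x16]=0x95, mem[0x19]=0x5e, mem[0x1c]=0xce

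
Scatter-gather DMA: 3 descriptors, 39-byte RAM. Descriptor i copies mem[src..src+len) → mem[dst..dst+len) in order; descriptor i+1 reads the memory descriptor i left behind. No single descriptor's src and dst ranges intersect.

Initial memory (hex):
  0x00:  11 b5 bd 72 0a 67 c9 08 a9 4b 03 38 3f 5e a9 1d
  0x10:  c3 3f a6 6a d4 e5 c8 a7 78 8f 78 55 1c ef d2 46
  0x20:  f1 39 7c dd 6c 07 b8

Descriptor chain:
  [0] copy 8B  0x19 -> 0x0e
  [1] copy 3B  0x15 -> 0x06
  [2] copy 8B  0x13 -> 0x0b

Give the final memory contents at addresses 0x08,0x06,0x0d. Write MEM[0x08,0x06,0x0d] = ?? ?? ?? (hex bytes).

D0: mem[0x0e..0x15] <- [8f 78 55 1c ef d2 46 f1]
D1: mem[0x06..0x08] <- [f1 c8 a7]
D2: mem[0x0b..0x12] <- [d2 46 f1 c8 a7 78 8f 78]
query mem[0x08]=0xa7, mem[0x06]=0xf1, mem[0x0d]=0xf1

MEM[0x08,0x06,0x0d] = a7 f1 f1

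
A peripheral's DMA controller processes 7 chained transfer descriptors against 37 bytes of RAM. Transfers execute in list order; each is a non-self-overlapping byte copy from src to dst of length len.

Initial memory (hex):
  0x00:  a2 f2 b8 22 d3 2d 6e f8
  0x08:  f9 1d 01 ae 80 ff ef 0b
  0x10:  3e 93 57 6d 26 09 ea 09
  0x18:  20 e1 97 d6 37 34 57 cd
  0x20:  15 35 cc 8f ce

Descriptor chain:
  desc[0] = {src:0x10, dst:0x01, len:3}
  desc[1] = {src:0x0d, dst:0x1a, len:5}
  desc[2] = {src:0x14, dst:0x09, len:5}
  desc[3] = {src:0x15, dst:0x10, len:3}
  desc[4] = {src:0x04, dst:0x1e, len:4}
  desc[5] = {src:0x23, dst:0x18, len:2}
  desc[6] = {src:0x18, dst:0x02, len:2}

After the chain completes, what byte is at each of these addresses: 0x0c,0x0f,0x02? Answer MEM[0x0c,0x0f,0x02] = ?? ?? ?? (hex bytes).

MEM[0x0c,0x0f,0x02] = 09 0b 8f

[0] 0x10->0x01 len=3 : 3e 93 57
[1] 0x0d->0x1a len=5 : ff ef 0b 3e 93
[2] 0x14->0x09 len=5 : 26 09 ea 09 20
[3] 0x15->0x10 len=3 : 09 ea 09
[4] 0x04->0x1e len=4 : d3 2d 6e f8
[5] 0x23->0x18 len=2 : 8f ce
[6] 0x18->0x02 len=2 : 8f ce
query mem[0x0c]=0x09, mem[0x0f]=0x0b, mem[0x02]=0x8f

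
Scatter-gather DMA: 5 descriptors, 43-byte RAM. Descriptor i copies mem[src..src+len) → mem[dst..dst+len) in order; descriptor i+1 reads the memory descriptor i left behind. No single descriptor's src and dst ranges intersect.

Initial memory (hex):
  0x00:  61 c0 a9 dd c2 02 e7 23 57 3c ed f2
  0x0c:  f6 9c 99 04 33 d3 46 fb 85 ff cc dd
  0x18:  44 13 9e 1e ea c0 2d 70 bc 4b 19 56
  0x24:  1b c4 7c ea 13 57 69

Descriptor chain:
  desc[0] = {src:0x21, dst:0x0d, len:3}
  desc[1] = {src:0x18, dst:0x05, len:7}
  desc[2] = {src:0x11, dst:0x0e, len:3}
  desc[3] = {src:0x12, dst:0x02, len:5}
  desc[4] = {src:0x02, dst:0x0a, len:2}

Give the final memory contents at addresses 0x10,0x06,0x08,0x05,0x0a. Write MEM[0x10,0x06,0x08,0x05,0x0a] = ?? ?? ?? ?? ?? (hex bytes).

#0 dst[0x0d+3] := {0x4b,0x19,0x56}
#1 dst[0x05+7] := {0x44,0x13,0x9e,0x1e,0xea,0xc0,0x2d}
#2 dst[0x0e+3] := {0xd3,0x46,0xfb}
#3 dst[0x02+5] := {0x46,0xfb,0x85,0xff,0xcc}
#4 dst[0x0a+2] := {0x46,0xfb}
query mem[0x10]=0xfb, mem[0x06]=0xcc, mem[0x08]=0x1e, mem[0x05]=0xff, mem[0x0a]=0x46

MEM[0x10,0x06,0x08,0x05,0x0a] = fb cc 1e ff 46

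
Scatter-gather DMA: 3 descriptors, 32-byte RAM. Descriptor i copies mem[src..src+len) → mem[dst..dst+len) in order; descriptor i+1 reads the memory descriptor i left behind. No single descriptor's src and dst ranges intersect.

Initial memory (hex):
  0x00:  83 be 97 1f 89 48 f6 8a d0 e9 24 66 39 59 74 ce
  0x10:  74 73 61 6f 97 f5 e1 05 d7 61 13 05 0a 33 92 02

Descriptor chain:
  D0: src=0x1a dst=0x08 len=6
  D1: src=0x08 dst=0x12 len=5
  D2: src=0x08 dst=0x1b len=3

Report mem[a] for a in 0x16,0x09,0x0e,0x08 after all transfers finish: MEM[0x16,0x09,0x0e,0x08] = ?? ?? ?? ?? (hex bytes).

MEM[0x16,0x09,0x0e,0x08] = 92 05 74 13

  after D0: wrote 6B at 0x08 = 13050a339202
  after D1: wrote 5B at 0x12 = 13050a3392
  after D2: wrote 3B at 0x1b = 13050a
query mem[0x16]=0x92, mem[0x09]=0x05, mem[0x0e]=0x74, mem[0x08]=0x13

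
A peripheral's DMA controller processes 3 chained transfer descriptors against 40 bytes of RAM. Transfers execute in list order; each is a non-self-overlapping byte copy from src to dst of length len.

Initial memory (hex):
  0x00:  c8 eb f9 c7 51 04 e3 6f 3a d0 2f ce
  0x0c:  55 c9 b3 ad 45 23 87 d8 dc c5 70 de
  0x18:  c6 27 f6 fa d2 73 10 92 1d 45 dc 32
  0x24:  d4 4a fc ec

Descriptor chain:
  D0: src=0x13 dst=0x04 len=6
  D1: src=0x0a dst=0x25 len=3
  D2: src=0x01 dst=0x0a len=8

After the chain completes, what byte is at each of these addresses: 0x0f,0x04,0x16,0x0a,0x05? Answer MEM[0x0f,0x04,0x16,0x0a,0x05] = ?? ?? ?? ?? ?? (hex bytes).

MEM[0x0f,0x04,0x16,0x0a,0x05] = c5 d8 70 eb dc

[0] 0x13->0x04 len=6 : d8 dc c5 70 de c6
[1] 0x0a->0x25 len=3 : 2f ce 55
[2] 0x01->0x0a len=8 : eb f9 c7 d8 dc c5 70 de
query mem[0x0f]=0xc5, mem[0x04]=0xd8, mem[0x16]=0x70, mem[0x0a]=0xeb, mem[0x05]=0xdc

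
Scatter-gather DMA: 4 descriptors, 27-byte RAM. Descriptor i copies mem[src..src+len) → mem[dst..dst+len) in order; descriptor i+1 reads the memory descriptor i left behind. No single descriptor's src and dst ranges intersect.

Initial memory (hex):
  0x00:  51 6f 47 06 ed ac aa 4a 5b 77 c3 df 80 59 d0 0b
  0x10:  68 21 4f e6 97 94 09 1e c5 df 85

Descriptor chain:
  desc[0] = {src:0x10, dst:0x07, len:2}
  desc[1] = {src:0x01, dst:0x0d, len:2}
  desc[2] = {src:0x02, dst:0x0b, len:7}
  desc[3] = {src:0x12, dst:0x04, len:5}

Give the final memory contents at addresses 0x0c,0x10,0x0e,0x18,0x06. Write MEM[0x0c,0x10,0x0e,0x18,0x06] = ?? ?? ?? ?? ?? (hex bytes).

[0] 0x10->0x07 len=2 : 68 21
[1] 0x01->0x0d len=2 : 6f 47
[2] 0x02->0x0b len=7 : 47 06 ed ac aa 68 21
[3] 0x12->0x04 len=5 : 4f e6 97 94 09
query mem[0x0c]=0x06, mem[0x10]=0x68, mem[0x0e]=0xac, mem[0x18]=0xc5, mem[0x06]=0x97

MEM[0x0c,0x10,0x0e,0x18,0x06] = 06 68 ac c5 97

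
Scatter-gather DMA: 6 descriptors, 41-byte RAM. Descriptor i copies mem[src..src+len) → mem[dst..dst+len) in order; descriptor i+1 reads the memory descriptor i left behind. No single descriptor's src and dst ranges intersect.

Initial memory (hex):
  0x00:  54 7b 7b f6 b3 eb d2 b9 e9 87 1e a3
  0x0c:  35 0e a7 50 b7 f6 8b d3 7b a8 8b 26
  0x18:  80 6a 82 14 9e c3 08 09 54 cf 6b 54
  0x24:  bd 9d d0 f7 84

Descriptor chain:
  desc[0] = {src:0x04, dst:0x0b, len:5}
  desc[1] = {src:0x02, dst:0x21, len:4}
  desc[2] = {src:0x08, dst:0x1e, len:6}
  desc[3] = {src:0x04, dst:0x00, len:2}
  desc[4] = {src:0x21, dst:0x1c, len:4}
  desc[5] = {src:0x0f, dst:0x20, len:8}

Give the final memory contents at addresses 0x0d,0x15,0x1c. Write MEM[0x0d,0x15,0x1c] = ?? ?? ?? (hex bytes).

MEM[0x0d,0x15,0x1c] = d2 a8 b3

[0] 0x04->0x0b len=5 : b3 eb d2 b9 e9
[1] 0x02->0x21 len=4 : 7b f6 b3 eb
[2] 0x08->0x1e len=6 : e9 87 1e b3 eb d2
[3] 0x04->0x00 len=2 : b3 eb
[4] 0x21->0x1c len=4 : b3 eb d2 eb
[5] 0x0f->0x20 len=8 : e9 b7 f6 8b d3 7b a8 8b
query mem[0x0d]=0xd2, mem[0x15]=0xa8, mem[0x1c]=0xb3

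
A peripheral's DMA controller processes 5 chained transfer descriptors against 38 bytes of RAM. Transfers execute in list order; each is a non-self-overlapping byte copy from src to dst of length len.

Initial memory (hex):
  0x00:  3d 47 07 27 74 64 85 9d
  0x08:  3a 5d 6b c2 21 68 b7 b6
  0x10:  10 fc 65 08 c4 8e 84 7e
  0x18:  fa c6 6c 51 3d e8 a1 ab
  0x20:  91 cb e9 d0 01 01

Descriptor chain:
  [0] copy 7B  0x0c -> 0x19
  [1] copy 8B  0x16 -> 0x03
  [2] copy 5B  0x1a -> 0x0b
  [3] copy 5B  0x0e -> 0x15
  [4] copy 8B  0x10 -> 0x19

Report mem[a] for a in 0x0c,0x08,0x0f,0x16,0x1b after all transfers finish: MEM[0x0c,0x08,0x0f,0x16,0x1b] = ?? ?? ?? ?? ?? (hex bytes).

MEM[0x0c,0x08,0x0f,0x16,0x1b] = b7 b7 fc fc 65

#0 dst[0x19+7] := {0x21,0x68,0xb7,0xb6,0x10,0xfc,0x65}
#1 dst[0x03+8] := {0x84,0x7e,0xfa,0x21,0x68,0xb7,0xb6,0x10}
#2 dst[0x0b+5] := {0x68,0xb7,0xb6,0x10,0xfc}
#3 dst[0x15+5] := {0x10,0xfc,0x10,0xfc,0x65}
#4 dst[0x19+8] := {0x10,0xfc,0x65,0x08,0xc4,0x10,0xfc,0x10}
query mem[0x0c]=0xb7, mem[0x08]=0xb7, mem[0x0f]=0xfc, mem[0x16]=0xfc, mem[0x1b]=0x65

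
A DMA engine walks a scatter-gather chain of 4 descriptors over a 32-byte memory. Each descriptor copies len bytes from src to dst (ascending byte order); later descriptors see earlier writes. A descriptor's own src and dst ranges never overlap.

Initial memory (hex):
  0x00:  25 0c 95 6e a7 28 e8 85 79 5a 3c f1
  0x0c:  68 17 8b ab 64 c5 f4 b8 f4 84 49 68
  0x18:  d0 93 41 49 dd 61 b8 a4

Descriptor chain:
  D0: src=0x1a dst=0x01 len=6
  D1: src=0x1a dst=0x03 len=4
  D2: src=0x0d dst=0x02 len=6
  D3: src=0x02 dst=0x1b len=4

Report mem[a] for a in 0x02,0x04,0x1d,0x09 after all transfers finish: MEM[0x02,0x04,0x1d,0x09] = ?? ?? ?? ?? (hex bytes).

MEM[0x02,0x04,0x1d,0x09] = 17 ab ab 5a

D0: mem[0x01..0x06] <- [41 49 dd 61 b8 a4]
D1: mem[0x03..0x06] <- [41 49 dd 61]
D2: mem[0x02..0x07] <- [17 8b ab 64 c5 f4]
D3: mem[0x1b..0x1e] <- [17 8b ab 64]
query mem[0x02]=0x17, mem[0x04]=0xab, mem[0x1d]=0xab, mem[0x09]=0x5a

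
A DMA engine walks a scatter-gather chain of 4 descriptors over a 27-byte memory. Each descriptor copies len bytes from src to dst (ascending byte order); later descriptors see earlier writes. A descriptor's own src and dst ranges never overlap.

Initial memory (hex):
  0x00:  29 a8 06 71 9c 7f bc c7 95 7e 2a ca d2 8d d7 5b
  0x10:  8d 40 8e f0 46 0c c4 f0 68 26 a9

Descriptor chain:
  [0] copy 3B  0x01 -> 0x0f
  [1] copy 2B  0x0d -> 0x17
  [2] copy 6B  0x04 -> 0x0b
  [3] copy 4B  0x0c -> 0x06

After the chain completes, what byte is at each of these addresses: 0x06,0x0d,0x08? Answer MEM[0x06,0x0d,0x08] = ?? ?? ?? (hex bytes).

MEM[0x06,0x0d,0x08] = 7f bc c7

D0: mem[0x0f..0x11] <- [a8 06 71]
D1: mem[0x17..0x18] <- [8d d7]
D2: mem[0x0b..0x10] <- [9c 7f bc c7 95 7e]
D3: mem[0x06..0x09] <- [7f bc c7 95]
query mem[0x06]=0x7f, mem[0x0d]=0xbc, mem[0x08]=0xc7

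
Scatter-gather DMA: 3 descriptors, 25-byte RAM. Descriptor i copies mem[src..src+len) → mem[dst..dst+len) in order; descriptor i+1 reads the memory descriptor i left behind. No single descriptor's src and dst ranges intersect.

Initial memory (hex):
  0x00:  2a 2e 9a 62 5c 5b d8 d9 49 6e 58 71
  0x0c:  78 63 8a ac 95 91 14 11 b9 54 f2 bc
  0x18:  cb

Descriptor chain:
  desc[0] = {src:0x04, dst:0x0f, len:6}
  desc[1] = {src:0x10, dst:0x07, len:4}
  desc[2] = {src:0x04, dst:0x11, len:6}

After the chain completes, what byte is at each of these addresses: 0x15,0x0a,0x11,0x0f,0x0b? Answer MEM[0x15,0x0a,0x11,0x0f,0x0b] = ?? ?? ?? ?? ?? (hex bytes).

[0] 0x04->0x0f len=6 : 5c 5b d8 d9 49 6e
[1] 0x10->0x07 len=4 : 5b d8 d9 49
[2] 0x04->0x11 len=6 : 5c 5b d8 5b d8 d9
query mem[0x15]=0xd8, mem[0x0a]=0x49, mem[0x11]=0x5c, mem[0x0f]=0x5c, mem[0x0b]=0x71

MEM[0x15,0x0a,0x11,0x0f,0x0b] = d8 49 5c 5c 71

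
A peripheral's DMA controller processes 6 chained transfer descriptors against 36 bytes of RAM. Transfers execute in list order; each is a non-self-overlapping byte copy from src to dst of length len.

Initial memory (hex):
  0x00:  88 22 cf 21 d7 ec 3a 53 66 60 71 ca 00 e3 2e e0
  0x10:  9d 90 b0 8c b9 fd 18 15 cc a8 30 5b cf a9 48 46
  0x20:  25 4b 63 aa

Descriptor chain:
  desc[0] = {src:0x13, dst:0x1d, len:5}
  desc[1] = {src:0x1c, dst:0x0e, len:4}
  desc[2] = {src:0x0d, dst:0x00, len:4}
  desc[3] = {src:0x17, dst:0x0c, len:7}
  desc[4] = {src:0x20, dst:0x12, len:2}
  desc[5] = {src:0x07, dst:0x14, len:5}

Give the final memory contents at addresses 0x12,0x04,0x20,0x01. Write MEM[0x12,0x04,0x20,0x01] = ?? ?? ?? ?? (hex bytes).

MEM[0x12,0x04,0x20,0x01] = 18 d7 18 cf

  after D0: wrote 5B at 0x1d = 8cb9fd1815
  after D1: wrote 4B at 0x0e = cf8cb9fd
  after D2: wrote 4B at 0x00 = e3cf8cb9
  after D3: wrote 7B at 0x0c = 15cca8305bcf8c
  after D4: wrote 2B at 0x12 = 1815
  after D5: wrote 5B at 0x14 = 53666071ca
query mem[0x12]=0x18, mem[0x04]=0xd7, mem[0x20]=0x18, mem[0x01]=0xcf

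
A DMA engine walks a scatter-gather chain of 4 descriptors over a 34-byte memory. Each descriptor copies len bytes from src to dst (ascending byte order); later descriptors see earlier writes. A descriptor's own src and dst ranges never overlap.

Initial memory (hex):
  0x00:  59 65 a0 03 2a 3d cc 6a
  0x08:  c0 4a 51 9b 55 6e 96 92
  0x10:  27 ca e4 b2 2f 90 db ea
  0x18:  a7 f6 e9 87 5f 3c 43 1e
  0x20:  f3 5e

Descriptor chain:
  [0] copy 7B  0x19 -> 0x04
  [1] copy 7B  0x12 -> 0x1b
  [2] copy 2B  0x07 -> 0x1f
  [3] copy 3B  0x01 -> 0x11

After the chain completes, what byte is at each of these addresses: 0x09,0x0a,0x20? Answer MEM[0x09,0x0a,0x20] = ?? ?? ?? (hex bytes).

MEM[0x09,0x0a,0x20] = 43 1e 3c

#0 dst[0x04+7] := {0xf6,0xe9,0x87,0x5f,0x3c,0x43,0x1e}
#1 dst[0x1b+7] := {0xe4,0xb2,0x2f,0x90,0xdb,0xea,0xa7}
#2 dst[0x1f+2] := {0x5f,0x3c}
#3 dst[0x11+3] := {0x65,0xa0,0x03}
query mem[0x09]=0x43, mem[0x0a]=0x1e, mem[0x20]=0x3c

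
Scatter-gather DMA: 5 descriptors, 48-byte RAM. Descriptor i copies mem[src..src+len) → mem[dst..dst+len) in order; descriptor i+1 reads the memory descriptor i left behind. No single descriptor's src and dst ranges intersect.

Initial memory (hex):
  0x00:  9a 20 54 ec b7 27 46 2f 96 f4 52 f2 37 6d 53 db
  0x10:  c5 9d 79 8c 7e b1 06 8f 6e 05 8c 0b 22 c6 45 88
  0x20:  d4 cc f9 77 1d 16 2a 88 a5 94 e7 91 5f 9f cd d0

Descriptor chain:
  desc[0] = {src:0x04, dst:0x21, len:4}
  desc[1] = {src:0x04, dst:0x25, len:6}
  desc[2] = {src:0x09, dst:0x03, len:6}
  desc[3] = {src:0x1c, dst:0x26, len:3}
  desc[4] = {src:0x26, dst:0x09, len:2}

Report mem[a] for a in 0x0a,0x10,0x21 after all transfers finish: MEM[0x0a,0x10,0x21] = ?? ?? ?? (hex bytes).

  after D0: wrote 4B at 0x21 = b727462f
  after D1: wrote 6B at 0x25 = b727462f96f4
  after D2: wrote 6B at 0x03 = f452f2376d53
  after D3: wrote 3B at 0x26 = 22c645
  after D4: wrote 2B at 0x09 = 22c6
query mem[0x0a]=0xc6, mem[0x10]=0xc5, mem[0x21]=0xb7

MEM[0x0a,0x10,0x21] = c6 c5 b7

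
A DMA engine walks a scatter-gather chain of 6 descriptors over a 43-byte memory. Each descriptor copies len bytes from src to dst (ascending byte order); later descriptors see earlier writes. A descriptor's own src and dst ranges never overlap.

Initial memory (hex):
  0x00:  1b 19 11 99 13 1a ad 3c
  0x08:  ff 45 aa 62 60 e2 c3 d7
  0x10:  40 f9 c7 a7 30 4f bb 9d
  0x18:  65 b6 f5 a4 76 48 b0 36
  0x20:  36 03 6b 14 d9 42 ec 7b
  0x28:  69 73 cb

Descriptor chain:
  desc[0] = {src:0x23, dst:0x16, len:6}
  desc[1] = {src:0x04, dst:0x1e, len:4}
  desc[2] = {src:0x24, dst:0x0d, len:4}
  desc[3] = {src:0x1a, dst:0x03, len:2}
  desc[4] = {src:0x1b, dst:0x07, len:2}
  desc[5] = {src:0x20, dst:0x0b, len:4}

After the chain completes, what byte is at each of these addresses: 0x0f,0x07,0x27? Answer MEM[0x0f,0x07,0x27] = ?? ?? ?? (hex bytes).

MEM[0x0f,0x07,0x27] = ec 69 7b

[0] 0x23->0x16 len=6 : 14 d9 42 ec 7b 69
[1] 0x04->0x1e len=4 : 13 1a ad 3c
[2] 0x24->0x0d len=4 : d9 42 ec 7b
[3] 0x1a->0x03 len=2 : 7b 69
[4] 0x1b->0x07 len=2 : 69 76
[5] 0x20->0x0b len=4 : ad 3c 6b 14
query mem[0x0f]=0xec, mem[0x07]=0x69, mem[0x27]=0x7b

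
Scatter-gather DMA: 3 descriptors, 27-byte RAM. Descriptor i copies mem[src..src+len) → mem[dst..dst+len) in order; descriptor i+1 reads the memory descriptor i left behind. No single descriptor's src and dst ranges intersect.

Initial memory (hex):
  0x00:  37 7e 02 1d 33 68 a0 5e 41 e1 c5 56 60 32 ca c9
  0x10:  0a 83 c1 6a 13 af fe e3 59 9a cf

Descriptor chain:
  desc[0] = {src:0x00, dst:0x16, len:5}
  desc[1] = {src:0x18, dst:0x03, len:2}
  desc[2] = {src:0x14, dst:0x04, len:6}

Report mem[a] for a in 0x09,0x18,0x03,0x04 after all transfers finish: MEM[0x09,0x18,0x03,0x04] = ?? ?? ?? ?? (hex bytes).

MEM[0x09,0x18,0x03,0x04] = 1d 02 02 13

#0 dst[0x16+5] := {0x37,0x7e,0x02,0x1d,0x33}
#1 dst[0x03+2] := {0x02,0x1d}
#2 dst[0x04+6] := {0x13,0xaf,0x37,0x7e,0x02,0x1d}
query mem[0x09]=0x1d, mem[0x18]=0x02, mem[0x03]=0x02, mem[0x04]=0x13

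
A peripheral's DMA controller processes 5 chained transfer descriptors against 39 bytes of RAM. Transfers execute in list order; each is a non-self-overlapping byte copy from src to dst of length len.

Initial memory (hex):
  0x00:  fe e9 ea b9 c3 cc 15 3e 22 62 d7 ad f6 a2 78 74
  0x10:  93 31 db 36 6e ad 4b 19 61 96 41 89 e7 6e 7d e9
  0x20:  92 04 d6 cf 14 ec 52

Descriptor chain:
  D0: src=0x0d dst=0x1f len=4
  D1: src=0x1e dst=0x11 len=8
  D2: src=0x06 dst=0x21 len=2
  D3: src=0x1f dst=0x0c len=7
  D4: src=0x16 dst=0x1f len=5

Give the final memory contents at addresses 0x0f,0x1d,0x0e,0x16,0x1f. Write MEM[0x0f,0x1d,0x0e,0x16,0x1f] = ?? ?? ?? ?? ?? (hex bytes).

D0: mem[0x1f..0x22] <- [a2 78 74 93]
D1: mem[0x11..0x18] <- [7d a2 78 74 93 cf 14 ec]
D2: mem[0x21..0x22] <- [15 3e]
D3: mem[0x0c..0x12] <- [a2 78 15 3e cf 14 ec]
D4: mem[0x1f..0x23] <- [cf 14 ec 96 41]
query mem[0x0f]=0x3e, mem[0x1d]=0x6e, mem[0x0e]=0x15, mem[0x16]=0xcf, mem[0x1f]=0xcf

MEM[0x0f,0x1d,0x0e,0x16,0x1f] = 3e 6e 15 cf cf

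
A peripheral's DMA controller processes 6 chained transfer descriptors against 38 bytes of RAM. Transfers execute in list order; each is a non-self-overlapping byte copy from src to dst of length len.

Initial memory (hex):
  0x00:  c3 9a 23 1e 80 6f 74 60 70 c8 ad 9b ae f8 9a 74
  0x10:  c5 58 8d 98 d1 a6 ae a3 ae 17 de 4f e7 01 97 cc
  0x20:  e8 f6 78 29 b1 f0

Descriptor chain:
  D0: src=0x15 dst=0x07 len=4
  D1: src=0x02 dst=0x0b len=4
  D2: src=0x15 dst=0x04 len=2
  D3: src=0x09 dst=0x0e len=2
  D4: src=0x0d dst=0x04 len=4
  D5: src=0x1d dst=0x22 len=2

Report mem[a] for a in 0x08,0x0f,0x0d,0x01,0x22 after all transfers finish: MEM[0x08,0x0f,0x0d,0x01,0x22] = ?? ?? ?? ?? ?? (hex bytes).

MEM[0x08,0x0f,0x0d,0x01,0x22] = ae ae 80 9a 01

  after D0: wrote 4B at 0x07 = a6aea3ae
  after D1: wrote 4B at 0x0b = 231e806f
  after D2: wrote 2B at 0x04 = a6ae
  after D3: wrote 2B at 0x0e = a3ae
  after D4: wrote 4B at 0x04 = 80a3aec5
  after D5: wrote 2B at 0x22 = 0197
query mem[0x08]=0xae, mem[0x0f]=0xae, mem[0x0d]=0x80, mem[0x01]=0x9a, mem[0x22]=0x01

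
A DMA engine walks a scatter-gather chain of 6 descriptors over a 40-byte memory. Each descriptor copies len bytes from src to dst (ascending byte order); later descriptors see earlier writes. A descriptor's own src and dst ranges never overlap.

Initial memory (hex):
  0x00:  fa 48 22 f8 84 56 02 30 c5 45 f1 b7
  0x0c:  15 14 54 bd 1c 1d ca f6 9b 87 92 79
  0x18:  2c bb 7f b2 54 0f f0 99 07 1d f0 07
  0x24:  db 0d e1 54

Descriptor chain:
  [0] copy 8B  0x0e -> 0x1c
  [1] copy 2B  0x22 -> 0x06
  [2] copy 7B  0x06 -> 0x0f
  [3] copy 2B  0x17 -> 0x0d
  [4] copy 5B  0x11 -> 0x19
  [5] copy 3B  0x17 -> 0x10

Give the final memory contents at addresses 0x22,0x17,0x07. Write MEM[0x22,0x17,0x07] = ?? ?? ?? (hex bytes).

MEM[0x22,0x17,0x07] = 9b 79 87

#0 dst[0x1c+8] := {0x54,0xbd,0x1c,0x1d,0xca,0xf6,0x9b,0x87}
#1 dst[0x06+2] := {0x9b,0x87}
#2 dst[0x0f+7] := {0x9b,0x87,0xc5,0x45,0xf1,0xb7,0x15}
#3 dst[0x0d+2] := {0x79,0x2c}
#4 dst[0x19+5] := {0xc5,0x45,0xf1,0xb7,0x15}
#5 dst[0x10+3] := {0x79,0x2c,0xc5}
query mem[0x22]=0x9b, mem[0x17]=0x79, mem[0x07]=0x87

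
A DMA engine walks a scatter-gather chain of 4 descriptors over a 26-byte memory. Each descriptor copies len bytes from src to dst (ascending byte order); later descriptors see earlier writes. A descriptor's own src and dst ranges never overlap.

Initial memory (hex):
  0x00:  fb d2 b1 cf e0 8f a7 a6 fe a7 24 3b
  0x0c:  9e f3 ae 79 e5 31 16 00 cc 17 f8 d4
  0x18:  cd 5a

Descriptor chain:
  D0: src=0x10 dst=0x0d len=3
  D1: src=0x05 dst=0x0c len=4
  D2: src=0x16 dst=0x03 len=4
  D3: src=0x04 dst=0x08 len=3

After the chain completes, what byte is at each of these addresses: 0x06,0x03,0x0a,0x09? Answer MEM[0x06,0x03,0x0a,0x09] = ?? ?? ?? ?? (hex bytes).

MEM[0x06,0x03,0x0a,0x09] = 5a f8 5a cd

#0 dst[0x0d+3] := {0xe5,0x31,0x16}
#1 dst[0x0c+4] := {0x8f,0xa7,0xa6,0xfe}
#2 dst[0x03+4] := {0xf8,0xd4,0xcd,0x5a}
#3 dst[0x08+3] := {0xd4,0xcd,0x5a}
query mem[0x06]=0x5a, mem[0x03]=0xf8, mem[0x0a]=0x5a, mem[0x09]=0xcd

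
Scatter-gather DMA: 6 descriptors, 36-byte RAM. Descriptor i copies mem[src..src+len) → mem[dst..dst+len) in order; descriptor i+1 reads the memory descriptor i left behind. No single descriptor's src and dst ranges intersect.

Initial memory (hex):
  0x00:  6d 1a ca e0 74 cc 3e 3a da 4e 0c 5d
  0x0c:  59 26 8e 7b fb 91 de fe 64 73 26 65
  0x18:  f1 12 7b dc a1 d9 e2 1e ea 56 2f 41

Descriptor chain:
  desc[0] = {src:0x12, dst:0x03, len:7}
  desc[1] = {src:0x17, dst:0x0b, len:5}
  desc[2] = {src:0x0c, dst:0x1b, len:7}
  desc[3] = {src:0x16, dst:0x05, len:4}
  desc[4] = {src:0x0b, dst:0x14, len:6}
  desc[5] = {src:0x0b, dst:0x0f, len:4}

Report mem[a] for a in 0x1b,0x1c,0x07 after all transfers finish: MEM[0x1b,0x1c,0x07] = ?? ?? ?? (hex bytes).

MEM[0x1b,0x1c,0x07] = f1 12 f1

[0] 0x12->0x03 len=7 : de fe 64 73 26 65 f1
[1] 0x17->0x0b len=5 : 65 f1 12 7b dc
[2] 0x0c->0x1b len=7 : f1 12 7b dc fb 91 de
[3] 0x16->0x05 len=4 : 26 65 f1 12
[4] 0x0b->0x14 len=6 : 65 f1 12 7b dc fb
[5] 0x0b->0x0f len=4 : 65 f1 12 7b
query mem[0x1b]=0xf1, mem[0x1c]=0x12, mem[0x07]=0xf1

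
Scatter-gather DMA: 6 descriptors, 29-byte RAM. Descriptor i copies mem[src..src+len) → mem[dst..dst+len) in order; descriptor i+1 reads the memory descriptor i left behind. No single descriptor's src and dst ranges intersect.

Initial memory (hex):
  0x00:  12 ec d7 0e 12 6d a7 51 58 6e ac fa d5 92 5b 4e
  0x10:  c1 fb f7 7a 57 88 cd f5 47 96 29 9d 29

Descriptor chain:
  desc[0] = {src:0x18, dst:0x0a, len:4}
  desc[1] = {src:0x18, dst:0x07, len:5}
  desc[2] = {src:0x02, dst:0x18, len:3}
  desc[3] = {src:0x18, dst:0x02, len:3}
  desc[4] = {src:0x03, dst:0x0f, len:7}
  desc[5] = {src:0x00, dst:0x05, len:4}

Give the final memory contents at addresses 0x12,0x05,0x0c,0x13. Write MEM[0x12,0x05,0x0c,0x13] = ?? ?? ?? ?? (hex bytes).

[0] 0x18->0x0a len=4 : 47 96 29 9d
[1] 0x18->0x07 len=5 : 47 96 29 9d 29
[2] 0x02->0x18 len=3 : d7 0e 12
[3] 0x18->0x02 len=3 : d7 0e 12
[4] 0x03->0x0f len=7 : 0e 12 6d a7 47 96 29
[5] 0x00->0x05 len=4 : 12 ec d7 0e
query mem[0x12]=0xa7, mem[0x05]=0x12, mem[0x0c]=0x29, mem[0x13]=0x47

MEM[0x12,0x05,0x0c,0x13] = a7 12 29 47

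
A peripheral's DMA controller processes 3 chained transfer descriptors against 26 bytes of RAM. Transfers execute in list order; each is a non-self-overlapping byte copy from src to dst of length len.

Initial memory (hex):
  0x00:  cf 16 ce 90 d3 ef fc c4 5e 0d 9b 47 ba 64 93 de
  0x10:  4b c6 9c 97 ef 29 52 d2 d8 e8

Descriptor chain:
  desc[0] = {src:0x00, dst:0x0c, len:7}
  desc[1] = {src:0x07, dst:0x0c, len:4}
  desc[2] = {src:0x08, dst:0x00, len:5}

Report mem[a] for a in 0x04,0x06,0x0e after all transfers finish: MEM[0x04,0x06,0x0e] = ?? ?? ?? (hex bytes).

  after D0: wrote 7B at 0x0c = cf16ce90d3effc
  after D1: wrote 4B at 0x0c = c45e0d9b
  after D2: wrote 5B at 0x00 = 5e0d9b47c4
query mem[0x04]=0xc4, mem[0x06]=0xfc, mem[0x0e]=0x0d

MEM[0x04,0x06,0x0e] = c4 fc 0d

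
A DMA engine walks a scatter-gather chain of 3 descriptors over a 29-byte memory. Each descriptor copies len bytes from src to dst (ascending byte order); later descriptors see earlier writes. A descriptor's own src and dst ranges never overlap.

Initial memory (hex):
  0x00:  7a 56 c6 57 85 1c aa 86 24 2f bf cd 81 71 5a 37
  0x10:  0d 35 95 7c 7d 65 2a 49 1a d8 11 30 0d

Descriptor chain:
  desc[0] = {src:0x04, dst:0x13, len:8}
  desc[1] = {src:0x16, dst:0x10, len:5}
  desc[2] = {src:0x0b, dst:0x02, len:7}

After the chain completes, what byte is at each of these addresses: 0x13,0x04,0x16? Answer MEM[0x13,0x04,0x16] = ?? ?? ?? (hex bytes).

MEM[0x13,0x04,0x16] = bf 71 86

D0: mem[0x13..0x1a] <- [85 1c aa 86 24 2f bf cd]
D1: mem[0x10..0x14] <- [86 24 2f bf cd]
D2: mem[0x02..0x08] <- [cd 81 71 5a 37 86 24]
query mem[0x13]=0xbf, mem[0x04]=0x71, mem[0x16]=0x86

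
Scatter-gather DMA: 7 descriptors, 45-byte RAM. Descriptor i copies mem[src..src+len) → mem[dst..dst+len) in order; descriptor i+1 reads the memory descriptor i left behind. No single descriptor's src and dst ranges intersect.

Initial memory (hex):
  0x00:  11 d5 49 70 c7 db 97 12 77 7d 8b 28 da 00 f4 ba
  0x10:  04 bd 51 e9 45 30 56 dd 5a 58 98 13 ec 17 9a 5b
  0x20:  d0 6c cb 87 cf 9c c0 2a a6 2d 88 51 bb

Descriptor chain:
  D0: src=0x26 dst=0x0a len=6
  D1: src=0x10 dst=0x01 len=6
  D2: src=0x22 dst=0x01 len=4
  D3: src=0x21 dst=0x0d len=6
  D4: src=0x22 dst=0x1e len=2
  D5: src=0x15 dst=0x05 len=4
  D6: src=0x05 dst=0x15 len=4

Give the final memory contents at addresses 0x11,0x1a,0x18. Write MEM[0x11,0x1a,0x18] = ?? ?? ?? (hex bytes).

  after D0: wrote 6B at 0x0a = c02aa62d8851
  after D1: wrote 6B at 0x01 = 04bd51e94530
  after D2: wrote 4B at 0x01 = cb87cf9c
  after D3: wrote 6B at 0x0d = 6ccb87cf9cc0
  after D4: wrote 2B at 0x1e = cb87
  after D5: wrote 4B at 0x05 = 3056dd5a
  after D6: wrote 4B at 0x15 = 3056dd5a
query mem[0x11]=0x9c, mem[0x1a]=0x98, mem[0x18]=0x5a

MEM[0x11,0x1a,0x18] = 9c 98 5a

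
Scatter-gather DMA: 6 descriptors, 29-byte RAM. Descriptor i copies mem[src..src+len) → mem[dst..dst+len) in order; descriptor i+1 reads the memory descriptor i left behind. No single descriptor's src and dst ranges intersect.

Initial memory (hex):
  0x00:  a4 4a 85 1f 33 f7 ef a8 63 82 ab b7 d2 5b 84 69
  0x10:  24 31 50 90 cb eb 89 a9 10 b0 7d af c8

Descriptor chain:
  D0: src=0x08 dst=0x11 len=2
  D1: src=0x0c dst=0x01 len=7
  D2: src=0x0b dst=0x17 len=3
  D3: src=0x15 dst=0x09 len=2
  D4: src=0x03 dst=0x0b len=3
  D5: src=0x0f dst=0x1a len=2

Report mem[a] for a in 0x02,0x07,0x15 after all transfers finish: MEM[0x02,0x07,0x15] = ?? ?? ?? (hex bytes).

[0] 0x08->0x11 len=2 : 63 82
[1] 0x0c->0x01 len=7 : d2 5b 84 69 24 63 82
[2] 0x0b->0x17 len=3 : b7 d2 5b
[3] 0x15->0x09 len=2 : eb 89
[4] 0x03->0x0b len=3 : 84 69 24
[5] 0x0f->0x1a len=2 : 69 24
query mem[0x02]=0x5b, mem[0x07]=0x82, mem[0x15]=0xeb

MEM[0x02,0x07,0x15] = 5b 82 eb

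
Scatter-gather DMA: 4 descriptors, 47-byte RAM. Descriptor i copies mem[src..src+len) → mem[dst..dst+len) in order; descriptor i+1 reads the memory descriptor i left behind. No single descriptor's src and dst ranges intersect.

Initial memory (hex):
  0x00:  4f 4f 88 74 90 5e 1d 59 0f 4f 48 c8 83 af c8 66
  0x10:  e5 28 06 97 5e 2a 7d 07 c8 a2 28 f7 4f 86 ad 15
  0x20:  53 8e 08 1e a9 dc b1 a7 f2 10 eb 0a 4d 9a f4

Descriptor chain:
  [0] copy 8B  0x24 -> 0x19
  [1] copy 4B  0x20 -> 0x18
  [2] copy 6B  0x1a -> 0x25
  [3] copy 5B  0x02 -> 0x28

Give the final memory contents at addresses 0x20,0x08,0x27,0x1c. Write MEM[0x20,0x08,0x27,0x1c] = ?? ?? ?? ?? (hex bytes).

  after D0: wrote 8B at 0x19 = a9dcb1a7f210eb0a
  after D1: wrote 4B at 0x18 = 0a8e081e
  after D2: wrote 6B at 0x25 = 081ea7f210eb
  after D3: wrote 5B at 0x28 = 8874905e1d
query mem[0x20]=0x0a, mem[0x08]=0x0f, mem[0x27]=0xa7, mem[0x1c]=0xa7

MEM[0x20,0x08,0x27,0x1c] = 0a 0f a7 a7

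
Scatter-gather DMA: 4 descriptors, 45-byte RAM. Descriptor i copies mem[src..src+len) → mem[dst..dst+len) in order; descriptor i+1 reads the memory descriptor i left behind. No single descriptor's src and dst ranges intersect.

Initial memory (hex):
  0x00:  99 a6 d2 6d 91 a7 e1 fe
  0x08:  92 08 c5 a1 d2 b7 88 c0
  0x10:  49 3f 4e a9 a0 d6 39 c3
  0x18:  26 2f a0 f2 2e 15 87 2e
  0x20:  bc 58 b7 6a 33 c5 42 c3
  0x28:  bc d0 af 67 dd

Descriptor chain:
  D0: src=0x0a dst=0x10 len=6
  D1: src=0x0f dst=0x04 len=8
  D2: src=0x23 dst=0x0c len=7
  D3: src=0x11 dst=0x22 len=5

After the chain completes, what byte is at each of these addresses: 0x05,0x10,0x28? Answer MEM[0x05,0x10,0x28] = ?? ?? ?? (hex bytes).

  after D0: wrote 6B at 0x10 = c5a1d2b788c0
  after D1: wrote 8B at 0x04 = c0c5a1d2b788c039
  after D2: wrote 7B at 0x0c = 6a33c542c3bcd0
  after D3: wrote 5B at 0x22 = bcd0b788c0
query mem[0x05]=0xc5, mem[0x10]=0xc3, mem[0x28]=0xbc

MEM[0x05,0x10,0x28] = c5 c3 bc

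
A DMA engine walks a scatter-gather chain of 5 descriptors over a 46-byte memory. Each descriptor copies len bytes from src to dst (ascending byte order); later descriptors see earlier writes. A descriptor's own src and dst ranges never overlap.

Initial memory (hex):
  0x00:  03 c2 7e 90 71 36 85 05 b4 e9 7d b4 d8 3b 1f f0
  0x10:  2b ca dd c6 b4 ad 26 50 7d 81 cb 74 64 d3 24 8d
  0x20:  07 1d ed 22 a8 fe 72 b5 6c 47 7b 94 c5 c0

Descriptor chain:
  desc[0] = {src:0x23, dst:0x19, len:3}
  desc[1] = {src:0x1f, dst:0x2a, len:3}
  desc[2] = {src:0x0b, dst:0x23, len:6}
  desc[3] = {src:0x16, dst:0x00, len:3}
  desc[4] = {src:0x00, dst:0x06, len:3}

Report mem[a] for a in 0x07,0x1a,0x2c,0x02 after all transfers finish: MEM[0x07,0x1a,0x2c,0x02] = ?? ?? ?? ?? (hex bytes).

[0] 0x23->0x19 len=3 : 22 a8 fe
[1] 0x1f->0x2a len=3 : 8d 07 1d
[2] 0x0b->0x23 len=6 : b4 d8 3b 1f f0 2b
[3] 0x16->0x00 len=3 : 26 50 7d
[4] 0x00->0x06 len=3 : 26 50 7d
query mem[0x07]=0x50, mem[0x1a]=0xa8, mem[0x2c]=0x1d, mem[0x02]=0x7d

MEM[0x07,0x1a,0x2c,0x02] = 50 a8 1d 7d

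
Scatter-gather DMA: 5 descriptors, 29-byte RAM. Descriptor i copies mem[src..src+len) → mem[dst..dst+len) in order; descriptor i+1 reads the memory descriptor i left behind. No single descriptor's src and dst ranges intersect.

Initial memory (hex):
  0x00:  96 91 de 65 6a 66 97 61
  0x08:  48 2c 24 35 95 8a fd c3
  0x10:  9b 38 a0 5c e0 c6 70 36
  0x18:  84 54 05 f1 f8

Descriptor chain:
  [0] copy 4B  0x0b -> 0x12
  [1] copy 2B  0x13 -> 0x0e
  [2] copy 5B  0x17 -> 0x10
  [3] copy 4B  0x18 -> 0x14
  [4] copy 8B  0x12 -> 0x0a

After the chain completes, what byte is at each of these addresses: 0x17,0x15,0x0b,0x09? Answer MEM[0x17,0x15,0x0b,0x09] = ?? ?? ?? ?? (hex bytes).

MEM[0x17,0x15,0x0b,0x09] = f1 54 05 2c

#0 dst[0x12+4] := {0x35,0x95,0x8a,0xfd}
#1 dst[0x0e+2] := {0x95,0x8a}
#2 dst[0x10+5] := {0x36,0x84,0x54,0x05,0xf1}
#3 dst[0x14+4] := {0x84,0x54,0x05,0xf1}
#4 dst[0x0a+8] := {0x54,0x05,0x84,0x54,0x05,0xf1,0x84,0x54}
query mem[0x17]=0xf1, mem[0x15]=0x54, mem[0x0b]=0x05, mem[0x09]=0x2c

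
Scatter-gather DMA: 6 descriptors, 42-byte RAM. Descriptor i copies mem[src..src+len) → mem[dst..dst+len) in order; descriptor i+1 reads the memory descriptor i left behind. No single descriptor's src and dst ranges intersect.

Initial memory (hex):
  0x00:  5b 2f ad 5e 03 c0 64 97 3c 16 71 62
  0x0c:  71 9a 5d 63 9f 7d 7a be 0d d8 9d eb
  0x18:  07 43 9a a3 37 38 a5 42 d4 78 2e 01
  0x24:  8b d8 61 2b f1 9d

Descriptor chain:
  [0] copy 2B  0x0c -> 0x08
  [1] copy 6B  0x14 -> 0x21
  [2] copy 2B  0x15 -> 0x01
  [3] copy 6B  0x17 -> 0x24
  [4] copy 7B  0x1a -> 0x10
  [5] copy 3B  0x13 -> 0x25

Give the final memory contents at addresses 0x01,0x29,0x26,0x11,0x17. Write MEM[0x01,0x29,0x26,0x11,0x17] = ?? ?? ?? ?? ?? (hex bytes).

D0: mem[0x08..0x09] <- [71 9a]
D1: mem[0x21..0x26] <- [0d d8 9d eb 07 43]
D2: mem[0x01..0x02] <- [d8 9d]
D3: mem[0x24..0x29] <- [eb 07 43 9a a3 37]
D4: mem[0x10..0x16] <- [9a a3 37 38 a5 42 d4]
D5: mem[0x25..0x27] <- [38 a5 42]
query mem[0x01]=0xd8, mem[0x29]=0x37, mem[0x26]=0xa5, mem[0x11]=0xa3, mem[0x17]=0xeb

MEM[0x01,0x29,0x26,0x11,0x17] = d8 37 a5 a3 eb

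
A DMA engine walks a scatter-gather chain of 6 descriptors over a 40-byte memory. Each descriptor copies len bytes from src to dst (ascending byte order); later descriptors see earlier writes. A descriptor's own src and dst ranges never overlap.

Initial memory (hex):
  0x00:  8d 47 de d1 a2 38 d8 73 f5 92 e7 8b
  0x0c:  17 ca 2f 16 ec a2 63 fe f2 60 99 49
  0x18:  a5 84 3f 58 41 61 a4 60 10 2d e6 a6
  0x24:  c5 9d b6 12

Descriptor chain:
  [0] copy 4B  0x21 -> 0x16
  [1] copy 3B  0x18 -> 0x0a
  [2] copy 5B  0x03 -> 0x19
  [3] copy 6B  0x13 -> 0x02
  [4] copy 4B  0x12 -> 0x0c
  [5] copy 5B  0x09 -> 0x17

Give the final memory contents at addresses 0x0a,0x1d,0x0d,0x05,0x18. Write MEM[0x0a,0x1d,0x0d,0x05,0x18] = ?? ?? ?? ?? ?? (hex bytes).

MEM[0x0a,0x1d,0x0d,0x05,0x18] = a6 73 fe 2d a6

D0: mem[0x16..0x19] <- [2d e6 a6 c5]
D1: mem[0x0a..0x0c] <- [a6 c5 3f]
D2: mem[0x19..0x1d] <- [d1 a2 38 d8 73]
D3: mem[0x02..0x07] <- [fe f2 60 2d e6 a6]
D4: mem[0x0c..0x0f] <- [63 fe f2 60]
D5: mem[0x17..0x1b] <- [92 a6 c5 63 fe]
query mem[0x0a]=0xa6, mem[0x1d]=0x73, mem[0x0d]=0xfe, mem[0x05]=0x2d, mem[0x18]=0xa6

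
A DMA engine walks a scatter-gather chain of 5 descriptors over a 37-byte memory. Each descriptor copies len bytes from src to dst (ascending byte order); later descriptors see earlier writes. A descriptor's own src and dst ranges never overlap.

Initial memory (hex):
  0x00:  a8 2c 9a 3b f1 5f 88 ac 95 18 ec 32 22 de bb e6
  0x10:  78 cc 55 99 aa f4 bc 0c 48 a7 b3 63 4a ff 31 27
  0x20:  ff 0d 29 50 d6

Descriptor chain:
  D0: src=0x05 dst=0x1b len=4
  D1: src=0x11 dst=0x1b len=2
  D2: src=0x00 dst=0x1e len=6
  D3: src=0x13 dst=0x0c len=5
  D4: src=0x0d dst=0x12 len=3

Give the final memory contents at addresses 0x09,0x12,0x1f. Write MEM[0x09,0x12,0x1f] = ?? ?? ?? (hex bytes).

D0: mem[0x1b..0x1e] <- [5f 88 ac 95]
D1: mem[0x1b..0x1c] <- [cc 55]
D2: mem[0x1e..0x23] <- [a8 2c 9a 3b f1 5f]
D3: mem[0x0c..0x10] <- [99 aa f4 bc 0c]
D4: mem[0x12..0x14] <- [aa f4 bc]
query mem[0x09]=0x18, mem[0x12]=0xaa, mem[0x1f]=0x2c

MEM[0x09,0x12,0x1f] = 18 aa 2c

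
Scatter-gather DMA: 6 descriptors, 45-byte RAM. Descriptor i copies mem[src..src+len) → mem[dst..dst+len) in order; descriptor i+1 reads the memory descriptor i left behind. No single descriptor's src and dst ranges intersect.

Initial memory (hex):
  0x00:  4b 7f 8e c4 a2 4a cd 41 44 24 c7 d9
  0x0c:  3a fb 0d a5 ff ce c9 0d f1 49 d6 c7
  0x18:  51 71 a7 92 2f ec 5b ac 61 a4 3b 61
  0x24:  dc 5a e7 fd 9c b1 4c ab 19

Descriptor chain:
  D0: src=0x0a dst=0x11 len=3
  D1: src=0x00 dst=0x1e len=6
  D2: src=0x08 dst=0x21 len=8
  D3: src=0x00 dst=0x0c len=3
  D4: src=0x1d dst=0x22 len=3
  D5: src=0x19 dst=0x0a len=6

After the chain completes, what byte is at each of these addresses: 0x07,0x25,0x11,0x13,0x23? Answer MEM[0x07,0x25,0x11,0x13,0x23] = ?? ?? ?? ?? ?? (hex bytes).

D0: mem[0x11..0x13] <- [c7 d9 3a]
D1: mem[0x1e..0x23] <- [4b 7f 8e c4 a2 4a]
D2: mem[0x21..0x28] <- [44 24 c7 d9 3a fb 0d a5]
D3: mem[0x0c..0x0e] <- [4b 7f 8e]
D4: mem[0x22..0x24] <- [ec 4b 7f]
D5: mem[0x0a..0x0f] <- [71 a7 92 2f ec 4b]
query mem[0x07]=0x41, mem[0x25]=0x3a, mem[0x11]=0xc7, mem[0x13]=0x3a, mem[0x23]=0x4b

MEM[0x07,0x25,0x11,0x13,0x23] = 41 3a c7 3a 4b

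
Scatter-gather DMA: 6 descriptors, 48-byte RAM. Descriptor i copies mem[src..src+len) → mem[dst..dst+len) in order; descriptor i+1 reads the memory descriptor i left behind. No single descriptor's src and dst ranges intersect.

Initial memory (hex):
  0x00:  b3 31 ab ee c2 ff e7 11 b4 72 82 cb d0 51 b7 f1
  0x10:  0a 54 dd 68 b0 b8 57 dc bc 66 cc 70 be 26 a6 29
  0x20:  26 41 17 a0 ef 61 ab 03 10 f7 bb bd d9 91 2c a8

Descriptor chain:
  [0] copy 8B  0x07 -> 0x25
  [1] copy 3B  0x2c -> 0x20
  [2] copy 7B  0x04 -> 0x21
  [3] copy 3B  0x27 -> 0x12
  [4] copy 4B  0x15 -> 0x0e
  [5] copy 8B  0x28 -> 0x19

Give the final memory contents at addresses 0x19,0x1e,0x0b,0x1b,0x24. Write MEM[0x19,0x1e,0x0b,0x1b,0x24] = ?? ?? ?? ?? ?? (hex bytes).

  after D0: wrote 8B at 0x25 = 11b47282cbd051b7
  after D1: wrote 3B at 0x20 = b7912c
  after D2: wrote 7B at 0x21 = c2ffe711b47282
  after D3: wrote 3B at 0x12 = 8282cb
  after D4: wrote 4B at 0x0e = b857dcbc
  after D5: wrote 8B at 0x19 = 82cbd051b7912ca8
query mem[0x19]=0x82, mem[0x1e]=0x91, mem[0x0b]=0xcb, mem[0x1b]=0xd0, mem[0x24]=0x11

MEM[0x19,0x1e,0x0b,0x1b,0x24] = 82 91 cb d0 11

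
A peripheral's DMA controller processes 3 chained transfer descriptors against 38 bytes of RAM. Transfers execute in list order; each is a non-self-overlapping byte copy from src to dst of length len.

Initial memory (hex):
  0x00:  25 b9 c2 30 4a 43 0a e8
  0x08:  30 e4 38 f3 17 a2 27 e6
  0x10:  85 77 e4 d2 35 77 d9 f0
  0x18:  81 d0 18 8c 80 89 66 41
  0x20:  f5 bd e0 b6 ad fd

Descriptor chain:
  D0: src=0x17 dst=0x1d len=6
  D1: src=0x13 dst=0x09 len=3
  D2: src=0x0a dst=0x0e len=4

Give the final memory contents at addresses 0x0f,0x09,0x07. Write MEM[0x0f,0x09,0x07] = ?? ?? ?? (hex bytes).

MEM[0x0f,0x09,0x07] = 77 d2 e8

D0: mem[0x1d..0x22] <- [f0 81 d0 18 8c 80]
D1: mem[0x09..0x0b] <- [d2 35 77]
D2: mem[0x0e..0x11] <- [35 77 17 a2]
query mem[0x0f]=0x77, mem[0x09]=0xd2, mem[0x07]=0xe8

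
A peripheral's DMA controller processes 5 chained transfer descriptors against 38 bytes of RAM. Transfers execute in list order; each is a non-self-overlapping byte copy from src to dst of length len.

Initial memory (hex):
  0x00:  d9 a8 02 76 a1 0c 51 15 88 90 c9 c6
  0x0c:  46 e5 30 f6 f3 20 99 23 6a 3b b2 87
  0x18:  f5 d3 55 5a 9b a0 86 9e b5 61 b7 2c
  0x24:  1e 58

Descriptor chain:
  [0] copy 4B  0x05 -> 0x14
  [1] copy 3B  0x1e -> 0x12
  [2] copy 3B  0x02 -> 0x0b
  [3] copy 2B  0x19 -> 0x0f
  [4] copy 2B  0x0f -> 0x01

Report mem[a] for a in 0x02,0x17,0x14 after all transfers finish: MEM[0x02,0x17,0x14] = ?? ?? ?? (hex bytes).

[0] 0x05->0x14 len=4 : 0c 51 15 88
[1] 0x1e->0x12 len=3 : 86 9e b5
[2] 0x02->0x0b len=3 : 02 76 a1
[3] 0x19->0x0f len=2 : d3 55
[4] 0x0f->0x01 len=2 : d3 55
query mem[0x02]=0x55, mem[0x17]=0x88, mem[0x14]=0xb5

MEM[0x02,0x17,0x14] = 55 88 b5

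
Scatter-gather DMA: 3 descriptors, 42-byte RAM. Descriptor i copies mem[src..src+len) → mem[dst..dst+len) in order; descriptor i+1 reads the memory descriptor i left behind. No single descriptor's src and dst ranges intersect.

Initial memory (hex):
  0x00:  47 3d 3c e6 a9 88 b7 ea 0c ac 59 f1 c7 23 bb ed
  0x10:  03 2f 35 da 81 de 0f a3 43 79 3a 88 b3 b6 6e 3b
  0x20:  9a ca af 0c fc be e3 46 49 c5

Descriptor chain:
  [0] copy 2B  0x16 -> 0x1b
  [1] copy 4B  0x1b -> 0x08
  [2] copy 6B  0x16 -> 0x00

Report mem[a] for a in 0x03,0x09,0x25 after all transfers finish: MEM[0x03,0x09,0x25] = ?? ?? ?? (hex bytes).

  after D0: wrote 2B at 0x1b = 0fa3
  after D1: wrote 4B at 0x08 = 0fa3b66e
  after D2: wrote 6B at 0x00 = 0fa343793a0f
query mem[0x03]=0x79, mem[0x09]=0xa3, mem[0x25]=0xbe

MEM[0x03,0x09,0x25] = 79 a3 be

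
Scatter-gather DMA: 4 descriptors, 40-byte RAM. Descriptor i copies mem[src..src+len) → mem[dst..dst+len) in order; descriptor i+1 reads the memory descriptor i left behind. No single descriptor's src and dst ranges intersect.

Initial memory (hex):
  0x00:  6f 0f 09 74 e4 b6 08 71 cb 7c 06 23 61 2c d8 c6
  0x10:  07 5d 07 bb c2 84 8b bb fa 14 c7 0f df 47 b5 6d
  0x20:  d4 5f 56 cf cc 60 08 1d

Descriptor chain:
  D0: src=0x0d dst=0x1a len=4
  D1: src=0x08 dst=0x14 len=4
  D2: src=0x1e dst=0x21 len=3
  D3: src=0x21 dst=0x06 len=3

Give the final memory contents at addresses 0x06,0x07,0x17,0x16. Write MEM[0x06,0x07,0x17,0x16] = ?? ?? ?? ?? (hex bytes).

#0 dst[0x1a+4] := {0x2c,0xd8,0xc6,0x07}
#1 dst[0x14+4] := {0xcb,0x7c,0x06,0x23}
#2 dst[0x21+3] := {0xb5,0x6d,0xd4}
#3 dst[0x06+3] := {0xb5,0x6d,0xd4}
query mem[0x06]=0xb5, mem[0x07]=0x6d, mem[0x17]=0x23, mem[0x16]=0x06

MEM[0x06,0x07,0x17,0x16] = b5 6d 23 06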